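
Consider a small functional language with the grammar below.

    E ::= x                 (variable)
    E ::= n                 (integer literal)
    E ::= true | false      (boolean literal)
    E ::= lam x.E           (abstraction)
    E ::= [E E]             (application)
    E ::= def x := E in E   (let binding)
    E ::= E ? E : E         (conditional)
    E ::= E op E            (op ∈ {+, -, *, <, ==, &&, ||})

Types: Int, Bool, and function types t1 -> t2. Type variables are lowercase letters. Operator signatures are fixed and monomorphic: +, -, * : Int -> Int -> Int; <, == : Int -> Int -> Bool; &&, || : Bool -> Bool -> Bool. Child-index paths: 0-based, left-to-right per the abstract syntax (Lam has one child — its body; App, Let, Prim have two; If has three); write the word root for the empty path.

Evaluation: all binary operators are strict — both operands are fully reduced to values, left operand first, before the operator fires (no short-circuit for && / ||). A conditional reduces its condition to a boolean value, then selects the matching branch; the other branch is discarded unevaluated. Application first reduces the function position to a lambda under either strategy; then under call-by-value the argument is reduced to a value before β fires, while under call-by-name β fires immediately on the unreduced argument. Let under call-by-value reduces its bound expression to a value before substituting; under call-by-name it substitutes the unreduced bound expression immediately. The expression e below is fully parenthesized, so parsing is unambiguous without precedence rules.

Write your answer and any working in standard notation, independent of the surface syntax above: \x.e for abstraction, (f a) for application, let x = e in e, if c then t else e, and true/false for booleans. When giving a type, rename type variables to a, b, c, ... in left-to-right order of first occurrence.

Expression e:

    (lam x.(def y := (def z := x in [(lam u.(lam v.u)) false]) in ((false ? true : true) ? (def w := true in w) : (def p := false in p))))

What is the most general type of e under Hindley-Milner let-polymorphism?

Answer: a -> Bool

Derivation:
x : a
let z : a
u : b
\v._ : c -> b
\u._ : b -> c -> b
  unify b -> c -> b ~ Bool -> d
  unify b ~ Bool
  unify c -> Bool ~ d
_ _ : c -> Bool
let y : forall. c -> Bool
  unify Bool ~ Bool
  unify Bool ~ Bool
  unify Bool ~ Bool
let w : Bool
w : Bool
let p : Bool
p : Bool
  unify Bool ~ Bool
\x._ : a -> Bool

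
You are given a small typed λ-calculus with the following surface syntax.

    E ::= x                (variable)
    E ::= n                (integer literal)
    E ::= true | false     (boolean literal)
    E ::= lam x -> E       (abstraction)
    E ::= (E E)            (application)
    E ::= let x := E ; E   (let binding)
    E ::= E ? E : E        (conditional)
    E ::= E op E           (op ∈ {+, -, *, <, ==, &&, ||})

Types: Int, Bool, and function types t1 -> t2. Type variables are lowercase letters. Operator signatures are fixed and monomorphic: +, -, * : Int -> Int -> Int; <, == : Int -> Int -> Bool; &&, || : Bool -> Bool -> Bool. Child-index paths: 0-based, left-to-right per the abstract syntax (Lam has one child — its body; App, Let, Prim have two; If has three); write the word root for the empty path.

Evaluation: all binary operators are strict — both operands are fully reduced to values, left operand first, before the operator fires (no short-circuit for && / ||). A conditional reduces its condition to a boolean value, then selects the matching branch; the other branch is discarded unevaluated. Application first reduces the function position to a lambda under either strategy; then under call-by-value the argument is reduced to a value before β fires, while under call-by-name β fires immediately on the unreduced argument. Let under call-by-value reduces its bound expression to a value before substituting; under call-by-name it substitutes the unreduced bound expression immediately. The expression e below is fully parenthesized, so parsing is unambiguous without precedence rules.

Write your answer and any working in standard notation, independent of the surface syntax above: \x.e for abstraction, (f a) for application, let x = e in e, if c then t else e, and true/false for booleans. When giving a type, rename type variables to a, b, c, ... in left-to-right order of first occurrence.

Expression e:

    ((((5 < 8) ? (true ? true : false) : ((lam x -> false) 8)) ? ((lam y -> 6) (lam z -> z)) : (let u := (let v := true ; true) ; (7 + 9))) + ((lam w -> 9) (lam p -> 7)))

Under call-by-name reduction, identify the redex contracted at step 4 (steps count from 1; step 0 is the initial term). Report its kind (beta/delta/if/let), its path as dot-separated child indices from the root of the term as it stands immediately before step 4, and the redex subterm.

Trace:
step 0: ((if (if (5 < 8) then (if true then true else false) else ((\x.false) 8)) then ((\y.6) (\z.z)) else (let u = (let v = true in true) in (7 + 9))) + ((\w.9) (\p.7)))
step 1: [delta@0.0.0] ((if (if true then (if true then true else false) else ((\x.false) 8)) then ((\y.6) (\z.z)) else (let u = (let v = true in true) in (7 + 9))) + ((\w.9) (\p.7)))
step 2: [if@0.0] ((if (if true then true else false) then ((\y.6) (\z.z)) else (let u = (let v = true in true) in (7 + 9))) + ((\w.9) (\p.7)))
step 3: [if@0.0] ((if true then ((\y.6) (\z.z)) else (let u = (let v = true in true) in (7 + 9))) + ((\w.9) (\p.7)))
step 4: [if@0] (((\y.6) (\z.z)) + ((\w.9) (\p.7)))

Answer: if at 0 : (if true then ((\y.6) (\z.z)) else (let u = (let v = true in true) in (7 + 9)))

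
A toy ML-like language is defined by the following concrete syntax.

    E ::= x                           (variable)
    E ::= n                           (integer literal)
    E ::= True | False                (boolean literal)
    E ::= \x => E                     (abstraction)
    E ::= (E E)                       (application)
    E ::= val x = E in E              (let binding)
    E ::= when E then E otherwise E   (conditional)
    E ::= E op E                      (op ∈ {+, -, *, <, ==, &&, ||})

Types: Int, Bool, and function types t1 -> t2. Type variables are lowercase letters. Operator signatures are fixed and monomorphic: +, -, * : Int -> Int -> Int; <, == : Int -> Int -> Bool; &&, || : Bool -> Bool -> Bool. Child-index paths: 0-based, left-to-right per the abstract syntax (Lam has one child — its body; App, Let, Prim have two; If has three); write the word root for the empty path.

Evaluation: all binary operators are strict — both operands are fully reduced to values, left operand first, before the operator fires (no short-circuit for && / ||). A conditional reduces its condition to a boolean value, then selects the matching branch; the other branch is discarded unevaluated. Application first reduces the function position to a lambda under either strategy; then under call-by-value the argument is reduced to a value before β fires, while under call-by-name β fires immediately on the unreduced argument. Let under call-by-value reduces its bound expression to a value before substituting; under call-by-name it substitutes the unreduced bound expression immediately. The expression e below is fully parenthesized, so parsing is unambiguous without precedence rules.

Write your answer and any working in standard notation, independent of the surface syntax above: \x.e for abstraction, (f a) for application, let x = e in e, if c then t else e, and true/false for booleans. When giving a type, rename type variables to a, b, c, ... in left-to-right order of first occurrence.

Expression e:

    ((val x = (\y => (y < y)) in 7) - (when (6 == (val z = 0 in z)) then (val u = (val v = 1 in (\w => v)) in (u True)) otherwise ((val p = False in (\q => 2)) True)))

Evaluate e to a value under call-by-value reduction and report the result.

Answer: 5

Trace:
step 0: ((let x = (\y.(y < y)) in 7) - (if (6 == (let z = 0 in z)) then (let u = (let v = 1 in (\w.v)) in (u true)) else ((let p = false in (\q.2)) true)))
step 1: [let@0] (7 - (if (6 == (let z = 0 in z)) then (let u = (let v = 1 in (\w.v)) in (u true)) else ((let p = false in (\q.2)) true)))
step 2: [let@1.0.1] (7 - (if (6 == 0) then (let u = (let v = 1 in (\w.v)) in (u true)) else ((let p = false in (\q.2)) true)))
step 3: [delta@1.0] (7 - (if false then (let u = (let v = 1 in (\w.v)) in (u true)) else ((let p = false in (\q.2)) true)))
step 4: [if@1] (7 - ((let p = false in (\q.2)) true))
step 5: [let@1.0] (7 - ((\q.2) true))
step 6: [beta@1] (7 - 2)
step 7: [delta@root] 5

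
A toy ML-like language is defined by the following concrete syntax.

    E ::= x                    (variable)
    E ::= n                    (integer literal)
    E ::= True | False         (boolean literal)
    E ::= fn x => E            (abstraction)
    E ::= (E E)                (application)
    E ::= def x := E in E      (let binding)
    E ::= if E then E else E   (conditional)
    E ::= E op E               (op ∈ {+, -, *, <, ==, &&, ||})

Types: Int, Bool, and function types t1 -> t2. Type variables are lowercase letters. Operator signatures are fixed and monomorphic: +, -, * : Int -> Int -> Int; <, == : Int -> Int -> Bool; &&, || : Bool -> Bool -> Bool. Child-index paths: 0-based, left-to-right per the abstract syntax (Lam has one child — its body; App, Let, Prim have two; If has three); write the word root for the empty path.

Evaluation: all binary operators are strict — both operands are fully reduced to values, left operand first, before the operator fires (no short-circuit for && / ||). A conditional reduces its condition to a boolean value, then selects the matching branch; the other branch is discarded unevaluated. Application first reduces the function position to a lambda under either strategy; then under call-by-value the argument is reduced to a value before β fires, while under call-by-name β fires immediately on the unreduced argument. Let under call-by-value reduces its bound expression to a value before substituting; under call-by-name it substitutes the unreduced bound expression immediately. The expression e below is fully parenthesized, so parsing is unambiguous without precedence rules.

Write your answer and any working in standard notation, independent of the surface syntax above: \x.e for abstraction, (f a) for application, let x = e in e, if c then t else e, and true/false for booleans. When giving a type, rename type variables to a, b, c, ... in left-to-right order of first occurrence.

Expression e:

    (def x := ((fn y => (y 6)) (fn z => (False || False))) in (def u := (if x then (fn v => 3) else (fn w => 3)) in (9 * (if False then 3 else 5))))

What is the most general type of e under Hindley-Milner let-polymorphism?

Answer: Int

Working:
y : a
  unify a ~ Int -> b
_ _ : b
\y._ : (Int -> b) -> b
  unify Bool ~ Bool
  unify Bool ~ Bool
\z._ : c -> Bool
  unify (Int -> b) -> b ~ (c -> Bool) -> d
  unify Int -> b ~ c -> Bool
  unify Int ~ c
  unify b ~ Bool
  unify Bool ~ d
_ _ : Bool
let x : Bool
x : Bool
  unify Bool ~ Bool
\v._ : e -> Int
\w._ : f -> Int
  unify e -> Int ~ f -> Int
  unify e ~ f
  unify Int ~ Int
let u : forall. f -> Int
  unify Int ~ Int
  unify Bool ~ Bool
  unify Int ~ Int
  unify Int ~ Int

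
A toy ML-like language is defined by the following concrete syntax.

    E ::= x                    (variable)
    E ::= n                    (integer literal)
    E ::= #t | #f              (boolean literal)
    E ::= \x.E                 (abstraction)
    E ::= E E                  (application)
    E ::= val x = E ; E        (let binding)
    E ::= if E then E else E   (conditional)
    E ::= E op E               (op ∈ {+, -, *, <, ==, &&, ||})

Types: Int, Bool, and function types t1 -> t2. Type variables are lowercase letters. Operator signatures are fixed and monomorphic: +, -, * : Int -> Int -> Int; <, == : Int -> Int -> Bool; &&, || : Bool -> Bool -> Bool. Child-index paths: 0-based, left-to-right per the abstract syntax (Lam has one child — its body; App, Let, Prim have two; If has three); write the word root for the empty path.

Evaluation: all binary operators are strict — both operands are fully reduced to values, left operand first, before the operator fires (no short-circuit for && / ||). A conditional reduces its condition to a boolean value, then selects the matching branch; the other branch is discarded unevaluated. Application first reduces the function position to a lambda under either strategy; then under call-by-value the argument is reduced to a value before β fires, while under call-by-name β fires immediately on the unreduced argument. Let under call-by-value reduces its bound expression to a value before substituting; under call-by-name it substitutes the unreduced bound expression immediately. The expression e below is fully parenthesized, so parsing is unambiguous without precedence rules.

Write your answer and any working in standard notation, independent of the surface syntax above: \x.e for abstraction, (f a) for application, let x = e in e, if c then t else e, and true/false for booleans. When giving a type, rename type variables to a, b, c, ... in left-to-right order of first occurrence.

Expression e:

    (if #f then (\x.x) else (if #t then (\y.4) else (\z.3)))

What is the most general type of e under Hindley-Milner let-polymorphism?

Working:
  unify Bool ~ Bool
x : a
\x._ : a -> a
  unify Bool ~ Bool
\y._ : b -> Int
\z._ : c -> Int
  unify b -> Int ~ c -> Int
  unify b ~ c
  unify Int ~ Int
  unify a -> a ~ c -> Int
  unify a ~ c
  unify c ~ Int

Answer: Int -> Int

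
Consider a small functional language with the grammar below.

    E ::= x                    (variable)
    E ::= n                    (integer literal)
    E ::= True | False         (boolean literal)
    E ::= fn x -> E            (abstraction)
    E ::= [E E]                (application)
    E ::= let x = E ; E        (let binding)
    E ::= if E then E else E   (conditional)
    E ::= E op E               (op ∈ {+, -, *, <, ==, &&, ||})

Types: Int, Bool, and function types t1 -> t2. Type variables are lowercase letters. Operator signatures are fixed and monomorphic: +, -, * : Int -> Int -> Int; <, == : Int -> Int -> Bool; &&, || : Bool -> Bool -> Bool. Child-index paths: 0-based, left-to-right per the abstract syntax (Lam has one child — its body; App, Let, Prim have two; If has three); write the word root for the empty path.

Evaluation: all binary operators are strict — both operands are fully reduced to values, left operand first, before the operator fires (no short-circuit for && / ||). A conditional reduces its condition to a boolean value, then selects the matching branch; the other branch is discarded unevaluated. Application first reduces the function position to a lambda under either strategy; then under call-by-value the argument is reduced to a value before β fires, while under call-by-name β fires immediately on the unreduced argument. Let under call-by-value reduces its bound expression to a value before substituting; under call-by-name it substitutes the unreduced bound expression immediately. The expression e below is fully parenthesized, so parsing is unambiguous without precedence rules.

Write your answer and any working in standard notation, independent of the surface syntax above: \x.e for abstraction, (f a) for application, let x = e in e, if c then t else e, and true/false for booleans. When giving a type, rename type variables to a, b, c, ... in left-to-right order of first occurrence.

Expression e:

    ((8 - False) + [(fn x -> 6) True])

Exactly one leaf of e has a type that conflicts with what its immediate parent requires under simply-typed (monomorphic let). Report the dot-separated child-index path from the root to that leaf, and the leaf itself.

Answer: 0.1 : false

Trace:
  unify Int ~ Int
  unify Bool ~ Int
  FAIL: mismatch Bool ~ Int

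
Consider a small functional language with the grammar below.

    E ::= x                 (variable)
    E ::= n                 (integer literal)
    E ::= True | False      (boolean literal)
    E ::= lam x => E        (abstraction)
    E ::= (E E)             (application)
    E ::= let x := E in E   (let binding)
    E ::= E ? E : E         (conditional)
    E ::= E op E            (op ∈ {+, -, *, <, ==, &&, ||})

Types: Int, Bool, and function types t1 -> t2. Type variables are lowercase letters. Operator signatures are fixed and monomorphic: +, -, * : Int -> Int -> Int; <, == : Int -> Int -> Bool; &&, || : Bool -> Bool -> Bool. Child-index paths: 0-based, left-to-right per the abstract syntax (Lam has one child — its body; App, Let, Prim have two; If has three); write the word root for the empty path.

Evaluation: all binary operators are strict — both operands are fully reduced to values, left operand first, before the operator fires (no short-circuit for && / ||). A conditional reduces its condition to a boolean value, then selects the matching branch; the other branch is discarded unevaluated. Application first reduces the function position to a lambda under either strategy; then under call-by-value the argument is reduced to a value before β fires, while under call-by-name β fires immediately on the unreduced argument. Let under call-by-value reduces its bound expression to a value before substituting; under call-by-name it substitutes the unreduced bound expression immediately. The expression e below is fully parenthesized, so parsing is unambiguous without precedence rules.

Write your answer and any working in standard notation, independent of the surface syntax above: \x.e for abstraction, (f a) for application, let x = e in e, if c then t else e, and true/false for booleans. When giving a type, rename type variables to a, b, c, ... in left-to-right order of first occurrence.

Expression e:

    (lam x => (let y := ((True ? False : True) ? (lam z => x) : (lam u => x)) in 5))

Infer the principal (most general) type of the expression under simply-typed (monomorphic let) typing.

Trace:
  unify Bool ~ Bool
  unify Bool ~ Bool
  unify Bool ~ Bool
x : a
\z._ : b -> a
x : a
\u._ : c -> a
  unify b -> a ~ c -> a
  unify b ~ c
  unify a ~ a
let y : c -> a
\x._ : a -> Int

Answer: a -> Int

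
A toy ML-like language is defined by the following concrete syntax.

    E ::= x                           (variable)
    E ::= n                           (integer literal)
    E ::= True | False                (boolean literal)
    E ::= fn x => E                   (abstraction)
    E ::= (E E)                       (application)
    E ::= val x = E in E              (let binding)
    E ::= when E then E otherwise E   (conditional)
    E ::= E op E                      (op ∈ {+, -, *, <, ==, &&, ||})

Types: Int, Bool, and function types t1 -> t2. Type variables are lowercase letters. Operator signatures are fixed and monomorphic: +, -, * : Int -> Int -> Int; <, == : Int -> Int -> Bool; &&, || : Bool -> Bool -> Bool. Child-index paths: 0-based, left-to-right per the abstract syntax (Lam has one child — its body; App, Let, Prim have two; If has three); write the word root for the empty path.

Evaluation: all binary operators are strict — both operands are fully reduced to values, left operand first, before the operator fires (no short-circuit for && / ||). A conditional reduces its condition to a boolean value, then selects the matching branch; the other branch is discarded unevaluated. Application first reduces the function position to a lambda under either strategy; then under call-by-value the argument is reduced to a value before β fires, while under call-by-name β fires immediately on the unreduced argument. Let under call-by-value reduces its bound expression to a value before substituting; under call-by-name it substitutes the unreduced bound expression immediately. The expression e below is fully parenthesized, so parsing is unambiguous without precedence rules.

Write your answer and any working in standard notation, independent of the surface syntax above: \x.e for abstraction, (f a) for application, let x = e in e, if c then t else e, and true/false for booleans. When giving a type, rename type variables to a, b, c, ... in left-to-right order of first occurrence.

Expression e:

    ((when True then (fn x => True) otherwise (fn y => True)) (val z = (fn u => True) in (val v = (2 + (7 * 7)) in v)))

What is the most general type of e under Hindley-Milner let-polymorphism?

Answer: Bool

Derivation:
  unify Bool ~ Bool
\x._ : a -> Bool
\y._ : b -> Bool
  unify a -> Bool ~ b -> Bool
  unify a ~ b
  unify Bool ~ Bool
\u._ : c -> Bool
let z : forall. c -> Bool
  unify Int ~ Int
  unify Int ~ Int
  unify Int ~ Int
  unify Int ~ Int
let v : Int
v : Int
  unify b -> Bool ~ Int -> d
  unify b ~ Int
  unify Bool ~ d
_ _ : Bool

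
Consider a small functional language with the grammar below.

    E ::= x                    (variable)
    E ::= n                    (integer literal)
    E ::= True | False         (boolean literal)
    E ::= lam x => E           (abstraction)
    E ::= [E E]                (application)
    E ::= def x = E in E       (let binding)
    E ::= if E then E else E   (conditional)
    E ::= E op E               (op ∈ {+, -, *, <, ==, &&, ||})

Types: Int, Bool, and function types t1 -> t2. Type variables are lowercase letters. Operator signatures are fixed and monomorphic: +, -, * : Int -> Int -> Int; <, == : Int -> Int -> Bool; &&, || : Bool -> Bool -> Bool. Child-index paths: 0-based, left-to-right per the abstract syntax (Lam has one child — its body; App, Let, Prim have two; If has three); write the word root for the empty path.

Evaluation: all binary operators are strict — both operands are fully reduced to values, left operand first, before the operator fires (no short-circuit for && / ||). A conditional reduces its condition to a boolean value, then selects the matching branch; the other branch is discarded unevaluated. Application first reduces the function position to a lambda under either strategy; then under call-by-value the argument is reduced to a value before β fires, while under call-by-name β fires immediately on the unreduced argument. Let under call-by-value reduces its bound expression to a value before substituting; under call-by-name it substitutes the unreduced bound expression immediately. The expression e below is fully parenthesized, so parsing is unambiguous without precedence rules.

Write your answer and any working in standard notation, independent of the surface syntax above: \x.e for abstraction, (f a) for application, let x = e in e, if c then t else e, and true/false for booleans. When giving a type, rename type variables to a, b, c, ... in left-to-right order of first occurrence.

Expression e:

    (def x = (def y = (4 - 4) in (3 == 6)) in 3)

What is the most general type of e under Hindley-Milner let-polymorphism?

Working:
  unify Int ~ Int
  unify Int ~ Int
let y : Int
  unify Int ~ Int
  unify Int ~ Int
let x : Bool

Answer: Int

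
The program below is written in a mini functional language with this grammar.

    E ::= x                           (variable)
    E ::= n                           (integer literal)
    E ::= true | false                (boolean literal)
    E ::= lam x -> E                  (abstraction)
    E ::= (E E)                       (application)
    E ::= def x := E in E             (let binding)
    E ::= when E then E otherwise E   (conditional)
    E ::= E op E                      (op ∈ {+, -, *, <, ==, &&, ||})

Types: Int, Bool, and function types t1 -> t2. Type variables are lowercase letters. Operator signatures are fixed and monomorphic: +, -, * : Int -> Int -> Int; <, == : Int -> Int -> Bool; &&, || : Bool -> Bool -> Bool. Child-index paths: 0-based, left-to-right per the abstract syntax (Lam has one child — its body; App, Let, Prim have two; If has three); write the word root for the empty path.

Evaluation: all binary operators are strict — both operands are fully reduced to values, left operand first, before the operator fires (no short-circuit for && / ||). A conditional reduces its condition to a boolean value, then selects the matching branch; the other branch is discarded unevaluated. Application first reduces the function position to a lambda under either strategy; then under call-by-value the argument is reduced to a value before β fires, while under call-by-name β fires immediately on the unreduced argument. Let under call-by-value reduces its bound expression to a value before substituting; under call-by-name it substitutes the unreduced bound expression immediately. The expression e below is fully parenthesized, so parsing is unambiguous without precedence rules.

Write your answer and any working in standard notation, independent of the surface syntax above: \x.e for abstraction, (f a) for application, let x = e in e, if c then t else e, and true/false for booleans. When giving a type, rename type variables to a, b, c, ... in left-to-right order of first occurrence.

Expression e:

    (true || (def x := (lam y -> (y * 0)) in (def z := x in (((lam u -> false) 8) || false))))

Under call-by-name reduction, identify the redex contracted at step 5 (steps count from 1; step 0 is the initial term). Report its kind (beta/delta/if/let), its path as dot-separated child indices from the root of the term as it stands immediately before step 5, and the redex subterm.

Answer: delta at root : (true || false)

Trace:
step 0: (true || (let x = (\y.(y * 0)) in (let z = x in (((\u.false) 8) || false))))
step 1: [let@1] (true || (let z = (\y.(y * 0)) in (((\u.false) 8) || false)))
step 2: [let@1] (true || (((\u.false) 8) || false))
step 3: [beta@1.0] (true || (false || false))
step 4: [delta@1] (true || false)
step 5: [delta@root] true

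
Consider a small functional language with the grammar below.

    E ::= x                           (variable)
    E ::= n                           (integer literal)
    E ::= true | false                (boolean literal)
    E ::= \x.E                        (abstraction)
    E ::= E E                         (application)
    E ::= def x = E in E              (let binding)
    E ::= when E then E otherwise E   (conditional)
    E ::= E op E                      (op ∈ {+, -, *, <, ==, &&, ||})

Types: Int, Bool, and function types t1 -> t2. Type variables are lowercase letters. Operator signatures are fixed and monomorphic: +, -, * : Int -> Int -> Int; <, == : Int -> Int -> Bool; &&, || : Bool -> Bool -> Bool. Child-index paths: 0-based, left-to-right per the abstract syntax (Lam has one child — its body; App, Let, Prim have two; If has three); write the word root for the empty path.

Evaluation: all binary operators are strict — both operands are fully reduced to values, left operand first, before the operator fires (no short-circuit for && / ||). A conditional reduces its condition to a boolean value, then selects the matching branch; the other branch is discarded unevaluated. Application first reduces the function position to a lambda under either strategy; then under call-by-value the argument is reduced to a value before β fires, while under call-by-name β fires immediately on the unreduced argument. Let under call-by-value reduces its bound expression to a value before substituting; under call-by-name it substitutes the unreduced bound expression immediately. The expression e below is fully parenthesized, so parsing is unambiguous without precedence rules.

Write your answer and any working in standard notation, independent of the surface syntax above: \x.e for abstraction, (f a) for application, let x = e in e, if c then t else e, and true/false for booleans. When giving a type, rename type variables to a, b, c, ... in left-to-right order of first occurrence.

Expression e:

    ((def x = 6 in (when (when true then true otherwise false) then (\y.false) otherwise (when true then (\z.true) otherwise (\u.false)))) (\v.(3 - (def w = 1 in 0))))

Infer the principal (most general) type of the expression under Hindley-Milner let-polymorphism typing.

Answer: Bool

Working:
let x : Int
  unify Bool ~ Bool
  unify Bool ~ Bool
  unify Bool ~ Bool
\y._ : a -> Bool
  unify Bool ~ Bool
\z._ : b -> Bool
\u._ : c -> Bool
  unify b -> Bool ~ c -> Bool
  unify b ~ c
  unify Bool ~ Bool
  unify a -> Bool ~ c -> Bool
  unify a ~ c
  unify Bool ~ Bool
  unify Int ~ Int
let w : Int
  unify Int ~ Int
\v._ : d -> Int
  unify c -> Bool ~ (d -> Int) -> e
  unify c ~ d -> Int
  unify Bool ~ e
_ _ : Bool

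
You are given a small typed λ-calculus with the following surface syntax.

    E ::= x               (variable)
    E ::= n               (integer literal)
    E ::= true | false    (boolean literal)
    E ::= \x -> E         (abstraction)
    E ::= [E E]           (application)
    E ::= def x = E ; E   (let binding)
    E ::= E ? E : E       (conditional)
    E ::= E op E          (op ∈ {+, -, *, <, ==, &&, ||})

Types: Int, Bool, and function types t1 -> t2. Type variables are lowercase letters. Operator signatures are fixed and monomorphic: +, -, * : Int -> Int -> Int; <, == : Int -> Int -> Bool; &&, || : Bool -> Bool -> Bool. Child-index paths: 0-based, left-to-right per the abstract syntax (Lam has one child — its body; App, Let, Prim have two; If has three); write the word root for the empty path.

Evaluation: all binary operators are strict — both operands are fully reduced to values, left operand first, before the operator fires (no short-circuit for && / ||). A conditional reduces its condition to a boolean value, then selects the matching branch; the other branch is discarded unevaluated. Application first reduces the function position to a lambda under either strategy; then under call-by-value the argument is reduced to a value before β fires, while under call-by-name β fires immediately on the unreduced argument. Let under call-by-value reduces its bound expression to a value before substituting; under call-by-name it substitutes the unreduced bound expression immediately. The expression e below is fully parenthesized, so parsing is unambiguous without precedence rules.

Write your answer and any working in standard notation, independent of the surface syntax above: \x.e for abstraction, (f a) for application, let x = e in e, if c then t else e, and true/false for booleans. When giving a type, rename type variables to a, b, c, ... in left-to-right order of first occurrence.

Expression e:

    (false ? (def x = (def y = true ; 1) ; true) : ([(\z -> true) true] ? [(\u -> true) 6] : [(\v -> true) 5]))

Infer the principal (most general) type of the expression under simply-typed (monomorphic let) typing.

Working:
  unify Bool ~ Bool
let y : Bool
let x : Int
\z._ : a -> Bool
  unify a -> Bool ~ Bool -> b
  unify a ~ Bool
  unify Bool ~ b
_ _ : Bool
  unify Bool ~ Bool
\u._ : c -> Bool
  unify c -> Bool ~ Int -> d
  unify c ~ Int
  unify Bool ~ d
_ _ : Bool
\v._ : e -> Bool
  unify e -> Bool ~ Int -> f
  unify e ~ Int
  unify Bool ~ f
_ _ : Bool
  unify Bool ~ Bool
  unify Bool ~ Bool

Answer: Bool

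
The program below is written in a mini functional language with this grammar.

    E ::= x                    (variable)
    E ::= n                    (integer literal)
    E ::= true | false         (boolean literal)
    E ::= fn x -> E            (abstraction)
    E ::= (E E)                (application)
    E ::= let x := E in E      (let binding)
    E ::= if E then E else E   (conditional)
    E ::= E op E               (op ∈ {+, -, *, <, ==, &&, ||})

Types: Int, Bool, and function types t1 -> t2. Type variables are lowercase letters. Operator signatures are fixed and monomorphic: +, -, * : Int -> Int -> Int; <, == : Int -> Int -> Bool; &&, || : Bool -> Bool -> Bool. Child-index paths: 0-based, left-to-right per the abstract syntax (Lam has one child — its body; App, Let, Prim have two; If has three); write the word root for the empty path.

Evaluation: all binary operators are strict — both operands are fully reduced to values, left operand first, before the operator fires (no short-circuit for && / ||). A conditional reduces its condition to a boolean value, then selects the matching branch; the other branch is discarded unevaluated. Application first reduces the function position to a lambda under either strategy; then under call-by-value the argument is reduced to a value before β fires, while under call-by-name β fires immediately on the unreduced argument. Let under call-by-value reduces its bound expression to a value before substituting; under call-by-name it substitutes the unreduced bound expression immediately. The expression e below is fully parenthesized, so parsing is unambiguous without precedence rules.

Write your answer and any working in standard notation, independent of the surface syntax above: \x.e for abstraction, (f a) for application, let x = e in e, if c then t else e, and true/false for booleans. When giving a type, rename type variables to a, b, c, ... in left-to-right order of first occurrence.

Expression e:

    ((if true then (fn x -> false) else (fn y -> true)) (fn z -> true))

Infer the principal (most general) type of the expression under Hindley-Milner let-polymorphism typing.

Derivation:
  unify Bool ~ Bool
\x._ : a -> Bool
\y._ : b -> Bool
  unify a -> Bool ~ b -> Bool
  unify a ~ b
  unify Bool ~ Bool
\z._ : c -> Bool
  unify b -> Bool ~ (c -> Bool) -> d
  unify b ~ c -> Bool
  unify Bool ~ d
_ _ : Bool

Answer: Bool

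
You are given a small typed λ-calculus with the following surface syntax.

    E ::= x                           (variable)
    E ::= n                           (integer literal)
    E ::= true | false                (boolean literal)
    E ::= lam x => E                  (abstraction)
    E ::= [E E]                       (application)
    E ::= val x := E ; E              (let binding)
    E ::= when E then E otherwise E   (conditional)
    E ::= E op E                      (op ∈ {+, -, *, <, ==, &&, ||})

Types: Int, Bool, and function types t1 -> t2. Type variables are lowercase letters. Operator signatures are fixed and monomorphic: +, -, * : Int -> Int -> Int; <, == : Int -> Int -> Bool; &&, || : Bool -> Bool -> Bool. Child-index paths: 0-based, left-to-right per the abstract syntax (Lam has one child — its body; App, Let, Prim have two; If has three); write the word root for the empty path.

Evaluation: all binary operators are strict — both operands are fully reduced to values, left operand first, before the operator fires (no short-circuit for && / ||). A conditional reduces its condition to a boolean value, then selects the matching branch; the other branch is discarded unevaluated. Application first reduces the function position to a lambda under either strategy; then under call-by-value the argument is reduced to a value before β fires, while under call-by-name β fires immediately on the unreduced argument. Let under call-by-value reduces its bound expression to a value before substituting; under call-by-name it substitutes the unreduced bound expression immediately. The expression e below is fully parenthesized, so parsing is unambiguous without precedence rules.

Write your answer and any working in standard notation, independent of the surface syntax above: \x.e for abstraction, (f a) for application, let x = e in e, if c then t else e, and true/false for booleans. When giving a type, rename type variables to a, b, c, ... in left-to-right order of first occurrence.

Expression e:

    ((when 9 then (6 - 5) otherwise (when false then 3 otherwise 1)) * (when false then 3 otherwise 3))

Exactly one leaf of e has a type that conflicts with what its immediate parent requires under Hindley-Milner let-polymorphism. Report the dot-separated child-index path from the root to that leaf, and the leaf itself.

Working:
  unify Int ~ Bool
  FAIL: mismatch Int ~ Bool

Answer: 0.0 : 9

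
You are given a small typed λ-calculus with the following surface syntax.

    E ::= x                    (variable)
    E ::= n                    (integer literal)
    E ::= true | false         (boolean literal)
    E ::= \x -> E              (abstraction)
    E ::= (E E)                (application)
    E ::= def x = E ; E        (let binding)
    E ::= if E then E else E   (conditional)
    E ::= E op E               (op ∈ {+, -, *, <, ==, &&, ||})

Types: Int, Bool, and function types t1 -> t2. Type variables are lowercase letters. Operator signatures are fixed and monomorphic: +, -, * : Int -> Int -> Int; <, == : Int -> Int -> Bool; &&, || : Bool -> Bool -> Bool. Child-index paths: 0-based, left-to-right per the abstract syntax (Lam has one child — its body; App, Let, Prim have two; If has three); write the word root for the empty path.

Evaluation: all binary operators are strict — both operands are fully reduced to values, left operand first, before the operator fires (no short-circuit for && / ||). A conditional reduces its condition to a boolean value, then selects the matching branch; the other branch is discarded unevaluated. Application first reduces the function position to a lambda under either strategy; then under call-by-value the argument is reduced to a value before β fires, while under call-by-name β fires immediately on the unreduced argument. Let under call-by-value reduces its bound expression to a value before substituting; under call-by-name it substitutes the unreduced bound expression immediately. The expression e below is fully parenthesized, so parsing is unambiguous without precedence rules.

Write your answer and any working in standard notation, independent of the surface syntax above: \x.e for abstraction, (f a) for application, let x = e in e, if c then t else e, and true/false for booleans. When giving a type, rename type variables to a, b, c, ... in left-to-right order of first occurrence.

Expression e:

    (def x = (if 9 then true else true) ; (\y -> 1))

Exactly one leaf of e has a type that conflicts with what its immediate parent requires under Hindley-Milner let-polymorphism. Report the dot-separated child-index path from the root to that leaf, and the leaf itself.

Answer: 0.0 : 9

Derivation:
  unify Int ~ Bool
  FAIL: mismatch Int ~ Bool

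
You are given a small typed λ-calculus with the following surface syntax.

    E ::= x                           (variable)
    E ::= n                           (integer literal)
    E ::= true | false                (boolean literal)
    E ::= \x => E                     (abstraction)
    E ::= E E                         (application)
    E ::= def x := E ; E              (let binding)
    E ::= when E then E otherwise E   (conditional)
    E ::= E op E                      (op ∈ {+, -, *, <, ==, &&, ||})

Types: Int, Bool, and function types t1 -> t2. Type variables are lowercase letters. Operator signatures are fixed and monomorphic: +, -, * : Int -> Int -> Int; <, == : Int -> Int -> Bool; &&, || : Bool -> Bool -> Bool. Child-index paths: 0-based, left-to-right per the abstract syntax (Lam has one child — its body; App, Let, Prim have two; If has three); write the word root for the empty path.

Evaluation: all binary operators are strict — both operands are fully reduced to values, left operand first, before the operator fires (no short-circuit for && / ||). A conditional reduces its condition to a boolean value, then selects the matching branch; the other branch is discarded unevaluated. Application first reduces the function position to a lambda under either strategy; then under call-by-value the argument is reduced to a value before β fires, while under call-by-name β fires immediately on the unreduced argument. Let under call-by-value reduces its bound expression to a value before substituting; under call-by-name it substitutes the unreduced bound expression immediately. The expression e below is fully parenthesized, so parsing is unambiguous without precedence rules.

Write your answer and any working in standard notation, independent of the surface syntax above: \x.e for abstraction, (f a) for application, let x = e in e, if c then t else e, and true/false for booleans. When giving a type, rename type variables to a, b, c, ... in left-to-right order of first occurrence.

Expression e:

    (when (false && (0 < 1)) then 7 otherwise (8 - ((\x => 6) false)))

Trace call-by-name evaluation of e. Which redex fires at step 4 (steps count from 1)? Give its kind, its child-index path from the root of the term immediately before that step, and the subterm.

Answer: beta at 1 : ((\x.6) false)

Trace:
step 0: (if (false && (0 < 1)) then 7 else (8 - ((\x.6) false)))
step 1: [delta@0.1] (if (false && true) then 7 else (8 - ((\x.6) false)))
step 2: [delta@0] (if false then 7 else (8 - ((\x.6) false)))
step 3: [if@root] (8 - ((\x.6) false))
step 4: [beta@1] (8 - 6)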